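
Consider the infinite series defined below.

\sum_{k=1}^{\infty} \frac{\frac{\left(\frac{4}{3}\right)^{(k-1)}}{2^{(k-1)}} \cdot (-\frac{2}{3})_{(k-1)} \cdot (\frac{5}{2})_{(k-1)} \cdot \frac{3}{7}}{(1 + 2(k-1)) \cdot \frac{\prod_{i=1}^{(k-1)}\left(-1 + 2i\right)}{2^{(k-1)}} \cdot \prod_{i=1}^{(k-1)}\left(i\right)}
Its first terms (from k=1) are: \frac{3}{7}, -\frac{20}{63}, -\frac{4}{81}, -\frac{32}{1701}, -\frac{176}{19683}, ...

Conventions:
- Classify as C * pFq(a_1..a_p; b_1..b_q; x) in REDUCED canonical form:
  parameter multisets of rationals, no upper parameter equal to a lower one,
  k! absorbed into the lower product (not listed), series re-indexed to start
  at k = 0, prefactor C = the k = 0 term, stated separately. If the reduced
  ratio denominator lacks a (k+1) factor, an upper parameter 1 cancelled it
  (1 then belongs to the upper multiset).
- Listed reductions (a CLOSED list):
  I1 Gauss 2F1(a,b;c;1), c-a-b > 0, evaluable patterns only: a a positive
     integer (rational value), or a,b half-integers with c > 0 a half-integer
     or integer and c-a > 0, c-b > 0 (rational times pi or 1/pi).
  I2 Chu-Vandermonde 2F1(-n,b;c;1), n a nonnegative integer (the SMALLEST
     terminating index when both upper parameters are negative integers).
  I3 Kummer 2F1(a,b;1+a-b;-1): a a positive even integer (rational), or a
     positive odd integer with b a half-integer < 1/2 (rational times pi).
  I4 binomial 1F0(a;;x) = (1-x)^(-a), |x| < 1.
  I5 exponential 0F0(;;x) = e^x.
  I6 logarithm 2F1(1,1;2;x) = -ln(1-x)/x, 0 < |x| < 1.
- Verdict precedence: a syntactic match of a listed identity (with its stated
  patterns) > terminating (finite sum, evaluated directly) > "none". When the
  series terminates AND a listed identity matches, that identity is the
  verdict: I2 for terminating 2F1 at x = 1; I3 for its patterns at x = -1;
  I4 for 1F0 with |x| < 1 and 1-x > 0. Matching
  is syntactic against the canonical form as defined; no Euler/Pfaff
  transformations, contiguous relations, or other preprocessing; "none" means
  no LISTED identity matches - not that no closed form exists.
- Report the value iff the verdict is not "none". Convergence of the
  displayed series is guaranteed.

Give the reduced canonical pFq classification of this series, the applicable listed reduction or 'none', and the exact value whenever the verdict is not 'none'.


Canonical form: C = \frac{3}{7} times 2F1 with upper {-\frac{2}{3}, \frac{5}{2}}, lower {\frac{3}{2}}, x = \frac{2}{3}. Verdict: no listed reduction: x = \frac{2}{3} and upper {-\frac{2}{3}, \frac{5}{2}} fail every I1-I6 pattern.

The tell: with t_0 = \frac{3}{7}, the product of the first k integers (prefactor 3/7) is k!.
Term ratio: r(k) = \frac{2}{3} * (k-\frac{2}{3}) (k+\frac{5}{2}) / [(k+\frac{3}{2}) (k+1)] - rational in k. x = \frac{2}{3}; t_0 = \frac{3}{7}; negate the roots.


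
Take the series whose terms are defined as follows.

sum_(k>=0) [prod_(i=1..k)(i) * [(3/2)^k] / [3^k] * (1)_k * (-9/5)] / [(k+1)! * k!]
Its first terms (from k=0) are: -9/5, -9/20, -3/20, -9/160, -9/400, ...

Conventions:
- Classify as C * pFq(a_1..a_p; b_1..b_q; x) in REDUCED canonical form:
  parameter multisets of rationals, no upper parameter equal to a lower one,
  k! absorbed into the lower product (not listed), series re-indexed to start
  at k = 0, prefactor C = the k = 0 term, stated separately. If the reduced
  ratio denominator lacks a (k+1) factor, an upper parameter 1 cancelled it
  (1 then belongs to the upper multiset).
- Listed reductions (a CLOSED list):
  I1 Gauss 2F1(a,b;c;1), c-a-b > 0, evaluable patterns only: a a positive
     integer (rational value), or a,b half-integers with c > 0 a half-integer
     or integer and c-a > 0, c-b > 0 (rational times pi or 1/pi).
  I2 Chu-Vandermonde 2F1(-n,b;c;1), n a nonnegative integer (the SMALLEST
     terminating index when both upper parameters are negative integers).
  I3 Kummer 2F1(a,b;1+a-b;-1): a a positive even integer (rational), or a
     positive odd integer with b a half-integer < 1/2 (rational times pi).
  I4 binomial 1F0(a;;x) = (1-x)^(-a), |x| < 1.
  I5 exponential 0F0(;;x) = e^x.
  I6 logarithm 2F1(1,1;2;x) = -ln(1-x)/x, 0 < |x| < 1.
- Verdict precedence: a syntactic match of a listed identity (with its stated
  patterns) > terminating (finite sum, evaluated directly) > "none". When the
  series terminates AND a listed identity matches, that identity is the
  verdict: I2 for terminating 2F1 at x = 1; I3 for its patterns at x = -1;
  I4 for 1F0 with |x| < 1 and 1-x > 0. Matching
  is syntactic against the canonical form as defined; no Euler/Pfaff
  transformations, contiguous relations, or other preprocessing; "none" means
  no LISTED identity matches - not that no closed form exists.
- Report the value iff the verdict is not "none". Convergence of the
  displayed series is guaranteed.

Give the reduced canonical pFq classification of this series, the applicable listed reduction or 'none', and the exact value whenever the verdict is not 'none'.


At argument 1/2: a 2F1 with upper {1, 1}, lower {2}, scaled by C = -9/5. Verdict: this is logarithm (I6) (the logarithm: parameters (1,1;2), x = 1/2). Exact value: (18/5) * ln(1/2).

The tell: from the first term -9/5: the running product (C = -9/5) telescopes to a rising factorial.
Consecutive-term ratio: r(k) = (1/2) * (k+1) (k+1) / [(k+2) (k+1)] - rational; roots negated = parameters, x = (1/2), C = -9/5.


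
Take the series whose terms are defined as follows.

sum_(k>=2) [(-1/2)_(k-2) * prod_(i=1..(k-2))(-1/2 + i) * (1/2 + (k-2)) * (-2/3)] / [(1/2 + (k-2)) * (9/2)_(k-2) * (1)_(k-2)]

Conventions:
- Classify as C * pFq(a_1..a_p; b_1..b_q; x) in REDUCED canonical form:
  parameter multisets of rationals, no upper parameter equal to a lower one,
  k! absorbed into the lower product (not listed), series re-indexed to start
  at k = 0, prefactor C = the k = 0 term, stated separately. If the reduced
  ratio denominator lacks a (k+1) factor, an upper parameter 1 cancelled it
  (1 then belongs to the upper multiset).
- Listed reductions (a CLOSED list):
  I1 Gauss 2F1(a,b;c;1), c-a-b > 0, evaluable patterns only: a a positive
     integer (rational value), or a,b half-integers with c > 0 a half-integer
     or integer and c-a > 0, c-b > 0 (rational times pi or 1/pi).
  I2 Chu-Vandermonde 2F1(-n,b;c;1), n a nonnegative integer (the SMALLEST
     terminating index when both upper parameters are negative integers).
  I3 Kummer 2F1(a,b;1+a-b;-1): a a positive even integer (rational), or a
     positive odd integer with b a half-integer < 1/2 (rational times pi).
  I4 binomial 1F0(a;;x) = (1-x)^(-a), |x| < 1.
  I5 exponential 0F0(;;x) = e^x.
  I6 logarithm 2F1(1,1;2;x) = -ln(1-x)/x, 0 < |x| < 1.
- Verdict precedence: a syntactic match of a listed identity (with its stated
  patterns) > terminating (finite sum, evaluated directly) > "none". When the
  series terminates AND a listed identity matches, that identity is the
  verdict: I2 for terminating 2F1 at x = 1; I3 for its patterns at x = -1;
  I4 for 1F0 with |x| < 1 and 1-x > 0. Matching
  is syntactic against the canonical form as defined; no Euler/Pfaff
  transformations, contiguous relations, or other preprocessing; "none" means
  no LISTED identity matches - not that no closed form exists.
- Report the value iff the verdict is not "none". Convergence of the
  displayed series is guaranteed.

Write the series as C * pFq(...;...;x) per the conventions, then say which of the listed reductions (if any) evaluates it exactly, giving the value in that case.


The series (x = 1) is 2F1: upper {-1/2, 1/2}, lower {9/2}, prefactor -2/3. Verdict: Gauss (I1, half-integer pattern) matches (x = 1; upper {-1/2, 1/2} half-integers, c = 9/2 in the evaluable pattern). Sum: (-1225/6144) * pi.

Key observation: t_0 being -2/3, the running product (C = -2/3) telescopes to a rising factorial.
Adjacent-term ratio: r(k) = 1 * (k-1/2) (k+1/2) / [(k+9/2) (k+1)] - rational in k, leading ratio 1; with t_0 = -2/3, classification follows.


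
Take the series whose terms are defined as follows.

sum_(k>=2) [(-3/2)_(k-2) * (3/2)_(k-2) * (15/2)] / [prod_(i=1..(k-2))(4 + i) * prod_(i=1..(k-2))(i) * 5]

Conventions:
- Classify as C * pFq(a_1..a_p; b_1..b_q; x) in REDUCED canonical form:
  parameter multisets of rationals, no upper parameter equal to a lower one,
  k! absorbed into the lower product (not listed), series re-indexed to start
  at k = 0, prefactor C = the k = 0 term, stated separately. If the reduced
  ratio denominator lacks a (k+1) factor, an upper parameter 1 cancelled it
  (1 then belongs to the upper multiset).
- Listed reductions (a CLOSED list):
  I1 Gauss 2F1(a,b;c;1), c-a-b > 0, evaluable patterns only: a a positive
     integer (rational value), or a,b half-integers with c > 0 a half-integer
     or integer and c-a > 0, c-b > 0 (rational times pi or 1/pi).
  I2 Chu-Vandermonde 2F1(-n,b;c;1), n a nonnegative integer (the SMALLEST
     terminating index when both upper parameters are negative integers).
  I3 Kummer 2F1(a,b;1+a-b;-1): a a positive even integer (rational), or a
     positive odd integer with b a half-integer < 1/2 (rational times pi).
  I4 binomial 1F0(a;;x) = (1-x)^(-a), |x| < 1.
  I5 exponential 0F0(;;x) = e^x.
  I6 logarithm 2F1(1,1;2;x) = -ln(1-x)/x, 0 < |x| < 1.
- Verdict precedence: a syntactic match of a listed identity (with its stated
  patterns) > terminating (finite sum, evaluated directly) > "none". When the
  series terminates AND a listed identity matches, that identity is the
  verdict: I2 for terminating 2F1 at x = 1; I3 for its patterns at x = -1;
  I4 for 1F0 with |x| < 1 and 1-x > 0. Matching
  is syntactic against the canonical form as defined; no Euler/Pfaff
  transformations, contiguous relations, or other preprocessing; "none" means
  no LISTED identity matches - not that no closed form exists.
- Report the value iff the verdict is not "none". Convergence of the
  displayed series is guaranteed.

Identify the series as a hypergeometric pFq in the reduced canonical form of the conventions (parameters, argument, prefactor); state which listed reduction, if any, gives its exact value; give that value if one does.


At argument 1: a 2F1 with upper {-3/2, 3/2}, lower {5}, scaled by C = 3/2. Verdict at x = 1: the half-integer Gauss pattern (I1) matches (x = 1; upper {-3/2, 3/2} half-integers, c = 5 in the evaluable pattern). Sum: (16384/5775) / pi.

Structural cue: x = 1 and the lower running product (prefactor 3/2) is a rising factorial.
Adjacent-term ratio: r(k) = 1 * (k-3/2) (k+3/2) / [(k+5) (k+1)] - rational in k. x = 1; t_0 = 3/2; negate the roots.


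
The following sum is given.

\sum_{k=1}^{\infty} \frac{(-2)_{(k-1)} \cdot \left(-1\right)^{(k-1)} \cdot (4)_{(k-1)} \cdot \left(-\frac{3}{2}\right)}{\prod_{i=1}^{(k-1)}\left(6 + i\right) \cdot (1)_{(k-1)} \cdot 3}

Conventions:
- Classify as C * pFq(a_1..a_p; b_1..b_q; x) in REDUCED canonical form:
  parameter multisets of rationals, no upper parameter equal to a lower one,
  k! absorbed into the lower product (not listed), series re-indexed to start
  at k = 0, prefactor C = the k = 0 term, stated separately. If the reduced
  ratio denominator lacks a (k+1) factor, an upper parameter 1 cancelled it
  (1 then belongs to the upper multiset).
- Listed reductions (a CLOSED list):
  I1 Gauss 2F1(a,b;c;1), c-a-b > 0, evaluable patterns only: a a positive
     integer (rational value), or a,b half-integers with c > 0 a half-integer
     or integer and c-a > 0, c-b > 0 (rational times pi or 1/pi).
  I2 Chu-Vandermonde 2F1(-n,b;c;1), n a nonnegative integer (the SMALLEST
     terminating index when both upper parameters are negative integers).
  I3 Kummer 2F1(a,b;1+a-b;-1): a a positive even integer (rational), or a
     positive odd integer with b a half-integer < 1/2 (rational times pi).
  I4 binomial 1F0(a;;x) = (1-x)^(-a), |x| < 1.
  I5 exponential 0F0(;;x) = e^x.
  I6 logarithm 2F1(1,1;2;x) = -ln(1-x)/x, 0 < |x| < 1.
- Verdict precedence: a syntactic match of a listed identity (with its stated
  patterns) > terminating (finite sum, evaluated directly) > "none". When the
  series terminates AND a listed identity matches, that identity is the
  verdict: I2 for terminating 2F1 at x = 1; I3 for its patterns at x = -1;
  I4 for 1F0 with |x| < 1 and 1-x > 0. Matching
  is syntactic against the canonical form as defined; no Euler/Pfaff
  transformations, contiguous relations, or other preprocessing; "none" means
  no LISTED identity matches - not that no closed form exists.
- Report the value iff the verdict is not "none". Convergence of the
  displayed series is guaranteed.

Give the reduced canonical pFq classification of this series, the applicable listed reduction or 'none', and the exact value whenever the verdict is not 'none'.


Reduced: x = -1, 2F1, upper = {-2, 4}, lower = {7}, C = -\frac{1}{2}. Verdict (x = -1): the Kummer evaluation I3 applies (x = -1; c = 7 equals 1+a-b for upper {-2, 4}: listed pattern). Its exact value is -\frac{5}{4}.

The tell: x = -1 and the lower running product (prefactor -1/2) is a rising factorial.
Consecutive-term ratio: r(k) = -1 * (k-2) (k+4) / [(k+7) (k+1)] - rational; roots negated = parameters, x = -1, C = -\frac{1}{2}.


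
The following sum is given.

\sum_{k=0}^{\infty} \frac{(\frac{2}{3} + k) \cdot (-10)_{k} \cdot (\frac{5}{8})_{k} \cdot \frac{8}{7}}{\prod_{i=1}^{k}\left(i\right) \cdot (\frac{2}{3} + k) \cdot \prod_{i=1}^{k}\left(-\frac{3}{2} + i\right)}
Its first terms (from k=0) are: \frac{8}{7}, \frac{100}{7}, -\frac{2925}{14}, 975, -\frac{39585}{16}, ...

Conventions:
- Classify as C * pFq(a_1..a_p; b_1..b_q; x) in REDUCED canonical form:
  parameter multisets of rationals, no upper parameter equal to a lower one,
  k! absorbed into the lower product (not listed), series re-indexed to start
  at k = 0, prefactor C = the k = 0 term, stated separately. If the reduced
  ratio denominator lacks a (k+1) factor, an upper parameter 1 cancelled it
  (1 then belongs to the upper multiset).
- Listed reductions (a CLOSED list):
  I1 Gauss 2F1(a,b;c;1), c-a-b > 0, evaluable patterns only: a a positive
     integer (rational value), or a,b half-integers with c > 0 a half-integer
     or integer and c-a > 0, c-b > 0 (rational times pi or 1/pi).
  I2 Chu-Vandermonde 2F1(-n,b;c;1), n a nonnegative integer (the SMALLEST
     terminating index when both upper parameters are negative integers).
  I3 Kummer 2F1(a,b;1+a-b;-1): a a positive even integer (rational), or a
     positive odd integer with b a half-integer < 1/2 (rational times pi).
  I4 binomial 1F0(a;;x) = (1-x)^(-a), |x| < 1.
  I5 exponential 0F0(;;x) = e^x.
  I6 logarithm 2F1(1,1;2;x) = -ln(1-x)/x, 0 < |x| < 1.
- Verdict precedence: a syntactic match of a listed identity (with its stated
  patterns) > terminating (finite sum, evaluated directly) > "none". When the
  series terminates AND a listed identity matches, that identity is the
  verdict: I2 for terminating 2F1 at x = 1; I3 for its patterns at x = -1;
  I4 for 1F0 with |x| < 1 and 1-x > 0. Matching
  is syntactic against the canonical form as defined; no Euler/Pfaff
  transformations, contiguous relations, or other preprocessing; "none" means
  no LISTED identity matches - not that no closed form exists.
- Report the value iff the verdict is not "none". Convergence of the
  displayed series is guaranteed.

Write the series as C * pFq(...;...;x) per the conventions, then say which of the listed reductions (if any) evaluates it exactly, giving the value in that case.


Prefactor \frac{8}{7}, argument 1: 2F1 with upper {-10, \frac{5}{8}} over lower {-\frac{1}{2}}. Verdict: this is the Chu-Vandermonde identity I2 (terminating 2F1 at x = 1 with n = 10, b = 5/8, c = -\frac{1}{2}). Exact value: -\frac{301599}{2228224}.

The tell: t_0 = \frac{8}{7} here, and the product of the first k integers (C = 8/7, x = 1) is k!.
Ratio: r(k) = 1 * (k-10) (k+\frac{5}{8}) / [(k-\frac{1}{2}) (k+1)] - poly over poly, x = 1 from leading terms; C = \frac{8}{7} at k = 0.


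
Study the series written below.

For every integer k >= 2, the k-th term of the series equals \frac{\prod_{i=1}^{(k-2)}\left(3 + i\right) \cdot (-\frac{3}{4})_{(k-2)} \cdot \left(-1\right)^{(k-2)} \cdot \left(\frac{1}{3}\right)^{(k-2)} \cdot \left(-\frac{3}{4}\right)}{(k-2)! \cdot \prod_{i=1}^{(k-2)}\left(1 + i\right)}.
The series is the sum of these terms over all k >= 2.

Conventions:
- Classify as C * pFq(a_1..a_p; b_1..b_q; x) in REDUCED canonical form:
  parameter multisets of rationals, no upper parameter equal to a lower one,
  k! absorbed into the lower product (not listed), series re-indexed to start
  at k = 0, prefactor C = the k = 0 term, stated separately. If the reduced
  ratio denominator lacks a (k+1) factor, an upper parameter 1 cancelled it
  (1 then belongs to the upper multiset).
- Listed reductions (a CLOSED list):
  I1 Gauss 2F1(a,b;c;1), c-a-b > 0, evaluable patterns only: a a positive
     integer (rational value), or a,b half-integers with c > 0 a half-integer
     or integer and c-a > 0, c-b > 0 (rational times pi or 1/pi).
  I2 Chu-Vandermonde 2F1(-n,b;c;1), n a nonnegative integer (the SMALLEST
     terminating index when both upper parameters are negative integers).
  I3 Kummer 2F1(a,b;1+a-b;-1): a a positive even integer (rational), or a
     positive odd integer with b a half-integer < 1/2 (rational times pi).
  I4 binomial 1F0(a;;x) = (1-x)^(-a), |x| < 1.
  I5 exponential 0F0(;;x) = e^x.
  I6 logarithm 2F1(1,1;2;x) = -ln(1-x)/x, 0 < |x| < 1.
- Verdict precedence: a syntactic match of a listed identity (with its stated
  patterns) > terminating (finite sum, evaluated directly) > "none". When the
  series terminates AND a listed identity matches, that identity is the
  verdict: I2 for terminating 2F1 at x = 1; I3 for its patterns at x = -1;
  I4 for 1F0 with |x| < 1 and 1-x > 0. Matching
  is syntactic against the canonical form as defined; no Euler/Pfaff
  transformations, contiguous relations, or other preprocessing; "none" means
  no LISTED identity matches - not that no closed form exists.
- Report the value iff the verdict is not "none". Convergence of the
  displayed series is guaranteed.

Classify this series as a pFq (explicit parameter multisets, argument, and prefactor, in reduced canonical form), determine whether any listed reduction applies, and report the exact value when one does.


Classification (C = -\frac{3}{4}): 2F1 with upper {-\frac{3}{4}, 4}, lower {2}, argument x = -\frac{1}{3}. Verdict: none - this 2F1 at x = -\frac{1}{3} matches no listed pattern, and upper {-\frac{3}{4}, 4} holds no stopper.

Key observation: t_0 = -\frac{3}{4} here, and the (-1)^k factor (prefactor -3/4) folds into the argument's sign.
Ratio: r(k) = -\frac{1}{3} * (k-\frac{3}{4}) (k+4) / [(k+2) (k+1)] ; factor over Q: parameters, x = -\frac{1}{3}, and C = -\frac{3}{4}.


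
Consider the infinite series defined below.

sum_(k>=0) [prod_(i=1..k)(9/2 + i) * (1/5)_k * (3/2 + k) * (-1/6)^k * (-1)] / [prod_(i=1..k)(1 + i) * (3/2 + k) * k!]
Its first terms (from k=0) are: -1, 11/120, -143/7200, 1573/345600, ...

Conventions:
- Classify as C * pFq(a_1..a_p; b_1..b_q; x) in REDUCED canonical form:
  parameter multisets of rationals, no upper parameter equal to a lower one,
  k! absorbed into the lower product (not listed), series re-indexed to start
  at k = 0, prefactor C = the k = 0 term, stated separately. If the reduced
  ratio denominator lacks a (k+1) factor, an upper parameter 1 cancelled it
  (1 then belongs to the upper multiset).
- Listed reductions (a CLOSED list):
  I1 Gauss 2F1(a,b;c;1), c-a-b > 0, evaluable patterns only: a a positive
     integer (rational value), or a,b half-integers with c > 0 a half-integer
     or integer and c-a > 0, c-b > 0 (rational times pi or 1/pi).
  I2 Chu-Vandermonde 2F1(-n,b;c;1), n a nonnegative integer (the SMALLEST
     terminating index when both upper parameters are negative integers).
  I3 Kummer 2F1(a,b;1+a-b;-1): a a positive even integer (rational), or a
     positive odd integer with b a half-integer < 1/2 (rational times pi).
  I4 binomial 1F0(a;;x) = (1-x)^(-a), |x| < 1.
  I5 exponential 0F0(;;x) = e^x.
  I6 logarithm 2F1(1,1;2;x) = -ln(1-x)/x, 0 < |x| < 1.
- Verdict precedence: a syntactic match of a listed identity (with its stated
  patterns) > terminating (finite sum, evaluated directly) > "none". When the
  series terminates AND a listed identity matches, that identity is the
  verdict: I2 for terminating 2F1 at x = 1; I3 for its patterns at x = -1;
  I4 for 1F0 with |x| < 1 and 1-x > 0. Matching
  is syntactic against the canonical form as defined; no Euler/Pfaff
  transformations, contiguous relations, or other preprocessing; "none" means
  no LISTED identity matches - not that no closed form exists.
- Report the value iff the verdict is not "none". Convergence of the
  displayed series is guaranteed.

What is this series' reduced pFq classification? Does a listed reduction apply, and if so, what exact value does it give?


Key step: t_0 being -1, the lower running product (prefactor -1) is a rising factorial.
Step ratio: r(k) = (-1/6) * (k+1/5) (k+11/2) / [(k+2) (k+1)] - poly over poly, x = (-1/6) from leading terms; C = -1 at k = 0.

Classification (C = -1): 2F1 with upper {1/5, 11/2}, lower {2}, argument x = -1/6. Verdict: none (x = -1/6): each listed identity misses the multisets {1/5, 11/2} ; {2}.


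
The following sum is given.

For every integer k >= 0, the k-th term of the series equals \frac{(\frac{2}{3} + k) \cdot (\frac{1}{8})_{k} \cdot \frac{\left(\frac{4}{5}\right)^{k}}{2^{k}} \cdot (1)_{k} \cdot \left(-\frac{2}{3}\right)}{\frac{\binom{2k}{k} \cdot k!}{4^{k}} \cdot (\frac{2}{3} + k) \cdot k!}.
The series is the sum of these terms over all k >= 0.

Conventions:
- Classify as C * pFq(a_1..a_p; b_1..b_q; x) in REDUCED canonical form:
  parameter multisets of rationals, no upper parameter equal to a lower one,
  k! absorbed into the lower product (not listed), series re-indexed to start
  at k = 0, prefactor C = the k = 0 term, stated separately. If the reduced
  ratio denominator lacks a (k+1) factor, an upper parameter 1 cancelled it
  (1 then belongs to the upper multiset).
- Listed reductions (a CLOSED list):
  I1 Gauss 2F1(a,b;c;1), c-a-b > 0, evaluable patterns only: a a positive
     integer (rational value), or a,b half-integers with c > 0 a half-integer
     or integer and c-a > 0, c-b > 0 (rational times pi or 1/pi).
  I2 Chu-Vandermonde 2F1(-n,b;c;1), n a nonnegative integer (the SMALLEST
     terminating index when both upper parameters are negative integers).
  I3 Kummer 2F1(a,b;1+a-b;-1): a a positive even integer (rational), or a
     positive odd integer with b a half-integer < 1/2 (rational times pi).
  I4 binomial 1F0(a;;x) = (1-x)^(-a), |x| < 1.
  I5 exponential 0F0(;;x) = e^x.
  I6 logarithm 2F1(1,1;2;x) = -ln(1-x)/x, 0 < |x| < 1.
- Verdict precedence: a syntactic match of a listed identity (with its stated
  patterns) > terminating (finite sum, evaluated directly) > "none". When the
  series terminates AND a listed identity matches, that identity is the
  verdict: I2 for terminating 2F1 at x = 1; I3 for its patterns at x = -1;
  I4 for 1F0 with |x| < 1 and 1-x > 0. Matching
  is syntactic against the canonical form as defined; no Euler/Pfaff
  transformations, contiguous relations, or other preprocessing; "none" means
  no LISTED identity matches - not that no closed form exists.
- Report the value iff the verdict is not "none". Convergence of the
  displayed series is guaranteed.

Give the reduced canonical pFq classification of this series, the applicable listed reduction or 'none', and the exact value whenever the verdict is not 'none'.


x = \frac{2}{5} here; the reduced form reads 2F1, upper {\frac{1}{8}, 1}, lower {\frac{1}{2}}, C = -\frac{2}{3}. Verdict: none - this 2F1 at x = \frac{2}{5} matches no listed pattern, and upper {\frac{1}{8}, 1} holds no stopper.

The tell: t_0 being -\frac{2}{3}, the lower central binomial (C = -2/3, x = 2/5) hides (1/2)_k.
Adjacent-term ratio: r(k) = \frac{2}{5} * (k+\frac{1}{8}) (k+1) / [(k+\frac{1}{2}) (k+1)] - poly over poly, x = \frac{2}{5} from leading terms; C = -\frac{2}{3} at k = 0.


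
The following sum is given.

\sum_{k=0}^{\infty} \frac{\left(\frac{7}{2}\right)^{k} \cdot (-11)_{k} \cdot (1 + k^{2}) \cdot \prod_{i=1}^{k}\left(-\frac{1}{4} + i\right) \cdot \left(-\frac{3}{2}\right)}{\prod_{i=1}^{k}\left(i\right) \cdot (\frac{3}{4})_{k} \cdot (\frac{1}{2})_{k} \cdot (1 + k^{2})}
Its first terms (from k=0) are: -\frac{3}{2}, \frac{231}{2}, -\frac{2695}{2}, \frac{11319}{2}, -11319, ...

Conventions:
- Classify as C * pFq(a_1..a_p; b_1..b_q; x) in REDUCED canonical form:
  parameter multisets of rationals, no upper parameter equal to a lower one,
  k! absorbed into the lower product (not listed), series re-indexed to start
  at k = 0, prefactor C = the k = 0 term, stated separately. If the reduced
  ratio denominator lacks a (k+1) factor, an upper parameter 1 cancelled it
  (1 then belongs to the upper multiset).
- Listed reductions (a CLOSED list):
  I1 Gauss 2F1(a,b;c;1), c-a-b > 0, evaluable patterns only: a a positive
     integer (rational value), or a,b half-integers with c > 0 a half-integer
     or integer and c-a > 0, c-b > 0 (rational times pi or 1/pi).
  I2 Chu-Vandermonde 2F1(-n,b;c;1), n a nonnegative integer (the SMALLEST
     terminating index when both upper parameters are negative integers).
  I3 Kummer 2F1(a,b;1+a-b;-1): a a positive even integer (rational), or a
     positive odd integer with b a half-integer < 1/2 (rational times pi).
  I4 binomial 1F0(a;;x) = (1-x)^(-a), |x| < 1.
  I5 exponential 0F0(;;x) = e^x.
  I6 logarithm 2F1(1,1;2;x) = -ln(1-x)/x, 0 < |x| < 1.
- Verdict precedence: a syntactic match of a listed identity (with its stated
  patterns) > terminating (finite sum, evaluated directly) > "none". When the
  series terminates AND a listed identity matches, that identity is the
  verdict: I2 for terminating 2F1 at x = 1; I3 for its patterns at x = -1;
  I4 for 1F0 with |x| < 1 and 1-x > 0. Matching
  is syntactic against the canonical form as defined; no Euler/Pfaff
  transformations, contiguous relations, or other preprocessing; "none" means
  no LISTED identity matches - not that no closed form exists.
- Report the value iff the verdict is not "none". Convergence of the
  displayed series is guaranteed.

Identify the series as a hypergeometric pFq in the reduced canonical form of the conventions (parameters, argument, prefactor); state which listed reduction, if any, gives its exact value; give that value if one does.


With C = -\frac{3}{2}: the canonical form is 1F1(-11; \frac{1}{2}; \frac{7}{2}). Verdict: terminating - the sum ends at index 11 because -11 is a negative integer; exact evaluation follows. Value: -\frac{810633952}{93532725}.

Key step: t_0 being -\frac{3}{2}, the product of the first k integers (C = -3/2, x = 7/2) is k!.
Term ratio: r(k) = \frac{7}{2} * (k-11) / [(k+\frac{1}{2}) (k+1)] - rational; roots negated = parameters, x = \frac{7}{2}, C = -\frac{3}{2}.


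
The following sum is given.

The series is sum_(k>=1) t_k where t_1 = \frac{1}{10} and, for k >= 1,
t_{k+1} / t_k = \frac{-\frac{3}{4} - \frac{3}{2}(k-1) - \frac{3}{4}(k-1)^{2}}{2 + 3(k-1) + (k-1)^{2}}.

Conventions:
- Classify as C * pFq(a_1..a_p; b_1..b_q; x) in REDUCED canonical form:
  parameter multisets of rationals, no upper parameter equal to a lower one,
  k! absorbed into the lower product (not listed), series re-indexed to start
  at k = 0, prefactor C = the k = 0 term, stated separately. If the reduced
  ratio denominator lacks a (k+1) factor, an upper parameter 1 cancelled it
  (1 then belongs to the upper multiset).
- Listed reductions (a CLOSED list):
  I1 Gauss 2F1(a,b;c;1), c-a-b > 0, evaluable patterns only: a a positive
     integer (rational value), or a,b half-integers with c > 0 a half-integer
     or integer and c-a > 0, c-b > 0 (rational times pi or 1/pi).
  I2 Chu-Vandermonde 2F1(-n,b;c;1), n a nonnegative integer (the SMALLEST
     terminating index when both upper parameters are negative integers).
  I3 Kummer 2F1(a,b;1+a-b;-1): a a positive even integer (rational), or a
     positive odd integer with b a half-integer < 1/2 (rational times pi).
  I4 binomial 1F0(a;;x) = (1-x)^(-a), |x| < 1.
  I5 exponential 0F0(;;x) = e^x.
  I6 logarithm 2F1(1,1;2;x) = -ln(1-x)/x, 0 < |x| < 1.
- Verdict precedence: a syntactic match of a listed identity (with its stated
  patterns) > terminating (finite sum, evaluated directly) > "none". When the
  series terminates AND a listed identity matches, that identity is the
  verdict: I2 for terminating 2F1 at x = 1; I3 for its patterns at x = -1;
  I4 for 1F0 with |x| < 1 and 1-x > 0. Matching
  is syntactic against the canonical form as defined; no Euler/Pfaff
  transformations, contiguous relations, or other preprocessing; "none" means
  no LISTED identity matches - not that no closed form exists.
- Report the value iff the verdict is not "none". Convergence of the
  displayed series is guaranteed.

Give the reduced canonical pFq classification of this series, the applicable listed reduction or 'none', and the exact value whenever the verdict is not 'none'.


Canonical form: C = \frac{1}{10} times 2F1 with upper {1, 1}, lower {2}, x = -\frac{3}{4}. Verdict: logarithm (I6) fires (the logarithm: parameters (1,1;2), x = -\frac{3}{4}). Sum: \frac{2}{15} \cdot \ln\left(\frac{7}{4}\right).

Structural cue: from the first term \frac{1}{10}: factor the ratio over Q (C = 1/10): negated roots = parameters.
Step ratio: r(k) = -\frac{3}{4} * (k+1) (k+1) / [(k+2) (k+1)] - rational in k, leading ratio -\frac{3}{4}; with t_0 = \frac{1}{10}, classification follows.


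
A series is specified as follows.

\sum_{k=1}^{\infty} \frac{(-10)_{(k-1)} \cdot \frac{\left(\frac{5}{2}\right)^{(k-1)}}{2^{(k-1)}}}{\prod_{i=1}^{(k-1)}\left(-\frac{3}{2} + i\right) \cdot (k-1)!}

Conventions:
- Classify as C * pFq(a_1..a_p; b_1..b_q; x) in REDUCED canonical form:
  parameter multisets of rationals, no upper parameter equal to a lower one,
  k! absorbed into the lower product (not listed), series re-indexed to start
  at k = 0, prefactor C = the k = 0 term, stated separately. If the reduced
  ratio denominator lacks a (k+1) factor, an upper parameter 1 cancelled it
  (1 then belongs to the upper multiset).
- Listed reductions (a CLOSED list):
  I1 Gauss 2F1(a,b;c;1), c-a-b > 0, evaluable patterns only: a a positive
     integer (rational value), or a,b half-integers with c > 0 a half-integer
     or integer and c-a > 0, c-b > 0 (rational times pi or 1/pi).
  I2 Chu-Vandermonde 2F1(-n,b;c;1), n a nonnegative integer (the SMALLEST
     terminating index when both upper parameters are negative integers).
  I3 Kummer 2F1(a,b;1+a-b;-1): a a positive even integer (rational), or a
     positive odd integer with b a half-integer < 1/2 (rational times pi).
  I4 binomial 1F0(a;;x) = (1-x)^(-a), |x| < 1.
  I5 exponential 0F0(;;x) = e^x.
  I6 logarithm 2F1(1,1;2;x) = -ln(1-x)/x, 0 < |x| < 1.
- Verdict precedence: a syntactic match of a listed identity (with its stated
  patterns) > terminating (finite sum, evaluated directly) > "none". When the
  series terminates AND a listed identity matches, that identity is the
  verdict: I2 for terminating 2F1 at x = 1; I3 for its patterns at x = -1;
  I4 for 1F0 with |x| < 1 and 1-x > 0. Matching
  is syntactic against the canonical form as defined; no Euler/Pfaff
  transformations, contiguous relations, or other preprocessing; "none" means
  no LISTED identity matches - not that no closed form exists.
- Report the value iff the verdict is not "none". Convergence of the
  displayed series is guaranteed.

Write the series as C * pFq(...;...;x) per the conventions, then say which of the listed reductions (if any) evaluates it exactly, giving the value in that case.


Prefactor 1, argument \frac{5}{4}: 1F1 with upper {-10} over lower {-\frac{1}{2}}. Verdict: terminating at k = 10: the factor (-10)_k kills every later term; summing the 11 survivors is exact. Its exact value is \frac{13483457623}{1411458048}.

Structural cue: x = \frac{5}{4} and the lower running product (C = 1, x = 5/4) is a rising factorial.
Term ratio: r(k) = \frac{5}{4} * (k-10) / [(k-\frac{1}{2}) (k+1)] - rational in k. x = \frac{5}{4}; t_0 = 1; negate the roots.


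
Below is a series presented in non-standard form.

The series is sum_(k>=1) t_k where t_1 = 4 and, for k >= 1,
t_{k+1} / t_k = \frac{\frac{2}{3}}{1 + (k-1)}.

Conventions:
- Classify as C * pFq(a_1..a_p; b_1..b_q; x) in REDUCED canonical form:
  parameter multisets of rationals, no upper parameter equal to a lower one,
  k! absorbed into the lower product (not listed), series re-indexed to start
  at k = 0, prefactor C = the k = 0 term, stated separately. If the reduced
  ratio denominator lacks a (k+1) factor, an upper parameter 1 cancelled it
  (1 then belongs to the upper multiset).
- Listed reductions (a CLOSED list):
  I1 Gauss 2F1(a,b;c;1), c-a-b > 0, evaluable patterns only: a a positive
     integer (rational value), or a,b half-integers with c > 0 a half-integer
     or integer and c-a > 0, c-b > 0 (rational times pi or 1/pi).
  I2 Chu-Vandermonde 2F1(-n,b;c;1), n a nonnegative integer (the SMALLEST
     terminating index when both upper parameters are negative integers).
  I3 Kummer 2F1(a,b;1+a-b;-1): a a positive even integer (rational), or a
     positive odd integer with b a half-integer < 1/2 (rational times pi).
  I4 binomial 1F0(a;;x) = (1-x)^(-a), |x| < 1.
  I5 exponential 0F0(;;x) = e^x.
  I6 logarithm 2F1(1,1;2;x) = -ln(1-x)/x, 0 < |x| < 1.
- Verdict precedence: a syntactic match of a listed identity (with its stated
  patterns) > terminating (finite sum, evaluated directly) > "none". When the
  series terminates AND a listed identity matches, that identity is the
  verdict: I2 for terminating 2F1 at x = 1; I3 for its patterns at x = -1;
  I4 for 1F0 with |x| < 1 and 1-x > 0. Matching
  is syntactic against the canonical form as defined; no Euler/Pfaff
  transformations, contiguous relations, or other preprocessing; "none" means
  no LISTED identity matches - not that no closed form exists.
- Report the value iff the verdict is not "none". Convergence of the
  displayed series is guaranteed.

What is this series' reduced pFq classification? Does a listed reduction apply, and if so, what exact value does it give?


Key step: t_0 being 4, the expanded ratio factors over Q; prefactor 4, roots give parameters.
Consecutive-term ratio: r(k) = \frac{2}{3} * 1 / [(k+1)] - poly over poly, x = \frac{2}{3} from leading terms; C = 4 at k = 0.

Classification (C = 4): 0F0 with upper {-}, lower {-}, argument x = \frac{2}{3}. Verdict (x = \frac{2}{3}): the I5 exponential reduction applies (the 0F0 exponential series at x = \frac{2}{3}). Value: 4 \cdot e^{\frac{2}{3}}.


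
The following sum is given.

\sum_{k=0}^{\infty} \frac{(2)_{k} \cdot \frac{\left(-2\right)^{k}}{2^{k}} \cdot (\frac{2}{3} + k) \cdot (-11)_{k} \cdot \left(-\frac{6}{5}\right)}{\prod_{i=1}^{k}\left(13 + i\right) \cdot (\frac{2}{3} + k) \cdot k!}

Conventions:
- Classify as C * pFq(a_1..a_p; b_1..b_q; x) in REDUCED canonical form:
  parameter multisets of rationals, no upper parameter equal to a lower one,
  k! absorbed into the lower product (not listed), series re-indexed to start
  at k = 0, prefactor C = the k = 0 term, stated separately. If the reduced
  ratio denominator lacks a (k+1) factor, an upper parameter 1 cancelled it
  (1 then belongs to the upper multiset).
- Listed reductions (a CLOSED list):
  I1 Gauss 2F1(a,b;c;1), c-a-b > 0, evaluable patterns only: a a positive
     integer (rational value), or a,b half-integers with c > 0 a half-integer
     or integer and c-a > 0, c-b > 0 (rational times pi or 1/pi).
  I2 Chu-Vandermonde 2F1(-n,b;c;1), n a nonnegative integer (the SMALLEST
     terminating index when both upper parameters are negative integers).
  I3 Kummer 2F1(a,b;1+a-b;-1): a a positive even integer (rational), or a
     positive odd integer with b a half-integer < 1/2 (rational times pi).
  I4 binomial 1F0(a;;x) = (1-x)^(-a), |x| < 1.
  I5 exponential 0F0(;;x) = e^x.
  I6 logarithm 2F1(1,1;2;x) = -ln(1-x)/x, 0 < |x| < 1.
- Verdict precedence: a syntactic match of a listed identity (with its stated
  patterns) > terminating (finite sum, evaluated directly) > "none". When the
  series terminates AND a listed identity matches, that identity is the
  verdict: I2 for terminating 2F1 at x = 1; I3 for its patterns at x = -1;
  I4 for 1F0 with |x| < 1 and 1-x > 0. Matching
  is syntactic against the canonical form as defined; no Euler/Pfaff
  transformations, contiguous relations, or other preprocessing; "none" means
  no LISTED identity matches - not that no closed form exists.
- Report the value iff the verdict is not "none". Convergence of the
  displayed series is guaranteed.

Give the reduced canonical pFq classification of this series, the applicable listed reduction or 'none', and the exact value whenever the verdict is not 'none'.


Classification (C = -\frac{6}{5}): 2F1 with upper {-11, 2}, lower {14}, argument x = -1. Verdict at x = -1: Kummer (I3) matches (x = -1; c = 14 equals 1+a-b for upper {-11, 2}: listed pattern). Sum: -\frac{39}{5}.

Structural cue: t_0 being -\frac{6}{5}, the two k-th powers (prefactor -6/5) combine into one argument.
Adjacent-term ratio: r(k) = -1 * (k-11) (k+2) / [(k+14) (k+1)] - rational; roots negated = parameters, x = -1, C = -\frac{6}{5}.


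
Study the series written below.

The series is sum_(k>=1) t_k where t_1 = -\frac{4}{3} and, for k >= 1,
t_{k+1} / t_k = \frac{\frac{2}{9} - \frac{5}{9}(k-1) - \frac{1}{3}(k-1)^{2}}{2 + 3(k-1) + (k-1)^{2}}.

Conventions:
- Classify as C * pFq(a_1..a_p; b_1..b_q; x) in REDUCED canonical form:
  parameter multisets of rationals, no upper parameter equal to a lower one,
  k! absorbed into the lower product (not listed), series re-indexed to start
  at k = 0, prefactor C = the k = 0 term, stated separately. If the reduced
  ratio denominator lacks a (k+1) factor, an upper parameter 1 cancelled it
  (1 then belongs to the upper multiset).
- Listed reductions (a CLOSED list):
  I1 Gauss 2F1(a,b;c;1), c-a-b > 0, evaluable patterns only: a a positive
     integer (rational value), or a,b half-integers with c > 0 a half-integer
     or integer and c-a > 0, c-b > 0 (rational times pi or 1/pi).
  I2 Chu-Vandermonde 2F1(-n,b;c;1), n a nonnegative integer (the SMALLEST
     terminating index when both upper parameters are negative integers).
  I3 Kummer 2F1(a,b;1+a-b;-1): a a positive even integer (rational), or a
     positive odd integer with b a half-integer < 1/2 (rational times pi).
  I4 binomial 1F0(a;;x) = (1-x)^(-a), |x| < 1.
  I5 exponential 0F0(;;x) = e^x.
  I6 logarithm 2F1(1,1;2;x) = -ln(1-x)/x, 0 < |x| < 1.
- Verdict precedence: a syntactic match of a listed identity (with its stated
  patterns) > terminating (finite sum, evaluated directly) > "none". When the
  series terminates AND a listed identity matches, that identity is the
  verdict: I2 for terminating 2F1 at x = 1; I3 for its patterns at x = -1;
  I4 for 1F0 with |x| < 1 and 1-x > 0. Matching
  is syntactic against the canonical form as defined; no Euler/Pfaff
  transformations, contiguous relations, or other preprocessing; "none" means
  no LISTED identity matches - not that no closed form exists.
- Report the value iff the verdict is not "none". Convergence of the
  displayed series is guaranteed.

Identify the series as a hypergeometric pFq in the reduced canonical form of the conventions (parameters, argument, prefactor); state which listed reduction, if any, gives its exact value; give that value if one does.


At argument -\frac{1}{3}: a 1F0 with upper {-\frac{1}{3}}, lower {-}, scaled by C = -\frac{4}{3}. Verdict at x = -\frac{1}{3}: binomial (I4) matches (the 1F0 binomial series: exponent 1/3, x = -\frac{1}{3}). Value: \left(-\frac{4}{3}\right) \cdot \left(\frac{4}{3}\right)^{\frac{1}{3}}.

The tell: t_0 being -\frac{4}{3}, roots of the ratio polynomials (C = -4/3, x = -1/3) are the negated parameters.
Term ratio: r(k) = -\frac{1}{3} * (k-\frac{1}{3}) / [(k+1)] - rational; roots negated = parameters, x = -\frac{1}{3}, C = -\frac{4}{3}.


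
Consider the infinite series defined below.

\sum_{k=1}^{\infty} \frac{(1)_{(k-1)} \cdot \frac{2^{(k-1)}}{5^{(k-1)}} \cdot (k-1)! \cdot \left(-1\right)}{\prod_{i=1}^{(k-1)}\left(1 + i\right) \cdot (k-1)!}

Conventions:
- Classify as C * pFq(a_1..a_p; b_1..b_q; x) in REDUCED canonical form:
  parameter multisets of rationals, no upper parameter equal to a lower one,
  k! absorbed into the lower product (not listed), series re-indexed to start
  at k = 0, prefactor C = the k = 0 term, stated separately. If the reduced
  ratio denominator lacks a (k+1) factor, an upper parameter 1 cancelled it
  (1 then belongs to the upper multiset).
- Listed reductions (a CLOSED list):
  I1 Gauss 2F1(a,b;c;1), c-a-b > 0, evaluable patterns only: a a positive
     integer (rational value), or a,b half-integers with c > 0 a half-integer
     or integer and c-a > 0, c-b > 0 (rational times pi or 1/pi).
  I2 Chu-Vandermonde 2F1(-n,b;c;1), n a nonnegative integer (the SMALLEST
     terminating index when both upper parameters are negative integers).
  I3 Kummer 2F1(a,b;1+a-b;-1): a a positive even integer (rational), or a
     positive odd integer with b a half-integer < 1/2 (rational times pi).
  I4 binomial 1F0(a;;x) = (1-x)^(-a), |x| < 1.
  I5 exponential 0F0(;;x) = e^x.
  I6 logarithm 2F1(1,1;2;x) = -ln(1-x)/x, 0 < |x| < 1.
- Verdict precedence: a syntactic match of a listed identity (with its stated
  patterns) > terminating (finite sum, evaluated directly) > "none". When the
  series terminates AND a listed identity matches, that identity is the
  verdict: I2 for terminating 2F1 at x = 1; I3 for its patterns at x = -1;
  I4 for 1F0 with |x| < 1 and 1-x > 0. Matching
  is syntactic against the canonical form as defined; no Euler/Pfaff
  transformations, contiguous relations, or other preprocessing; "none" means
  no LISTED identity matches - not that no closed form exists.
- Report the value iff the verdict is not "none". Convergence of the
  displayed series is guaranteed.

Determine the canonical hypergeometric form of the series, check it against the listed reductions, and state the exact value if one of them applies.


This is -1 * 2F1(1, 1; 2; \frac{2}{5}) in reduced canonical form. Verdict (x = \frac{2}{5}): the I6 logarithm reduction applies (the logarithm: parameters (1,1;2), x = \frac{2}{5}). Hence: \frac{5}{2} \cdot \ln\left(\frac{3}{5}\right).

First insight: x = \frac{2}{5} and the two geometric factors (prefactor -1) combine into one argument.
Adjacent-term ratio: r(k) = \frac{2}{5} * (k+1) (k+1) / [(k+2) (k+1)] ; factor over Q: parameters, x = \frac{2}{5}, and C = -1.
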